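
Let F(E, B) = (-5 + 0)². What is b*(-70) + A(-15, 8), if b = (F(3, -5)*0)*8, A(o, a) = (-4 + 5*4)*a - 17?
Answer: 111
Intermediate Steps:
F(E, B) = 25 (F(E, B) = (-5)² = 25)
A(o, a) = -17 + 16*a (A(o, a) = (-4 + 20)*a - 17 = 16*a - 17 = -17 + 16*a)
b = 0 (b = (25*0)*8 = 0*8 = 0)
b*(-70) + A(-15, 8) = 0*(-70) + (-17 + 16*8) = 0 + (-17 + 128) = 0 + 111 = 111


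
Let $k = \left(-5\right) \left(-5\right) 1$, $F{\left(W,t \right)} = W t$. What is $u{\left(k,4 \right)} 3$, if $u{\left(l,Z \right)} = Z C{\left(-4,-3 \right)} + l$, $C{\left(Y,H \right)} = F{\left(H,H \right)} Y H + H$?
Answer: $1335$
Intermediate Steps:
$C{\left(Y,H \right)} = H + Y H^{3}$ ($C{\left(Y,H \right)} = H H Y H + H = H^{2} Y H + H = Y H^{2} H + H = Y H^{3} + H = H + Y H^{3}$)
$k = 25$ ($k = 25 \cdot 1 = 25$)
$u{\left(l,Z \right)} = l + 105 Z$ ($u{\left(l,Z \right)} = Z \left(-3 - 4 \left(-3\right)^{3}\right) + l = Z \left(-3 - -108\right) + l = Z \left(-3 + 108\right) + l = Z 105 + l = 105 Z + l = l + 105 Z$)
$u{\left(k,4 \right)} 3 = \left(25 + 105 \cdot 4\right) 3 = \left(25 + 420\right) 3 = 445 \cdot 3 = 1335$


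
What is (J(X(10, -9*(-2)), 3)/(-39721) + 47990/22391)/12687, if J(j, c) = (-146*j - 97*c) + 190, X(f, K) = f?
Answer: 1941163141/11283727861857 ≈ 0.00017203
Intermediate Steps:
J(j, c) = 190 - 146*j - 97*c
(J(X(10, -9*(-2)), 3)/(-39721) + 47990/22391)/12687 = ((190 - 146*10 - 97*3)/(-39721) + 47990/22391)/12687 = ((190 - 1460 - 291)*(-1/39721) + 47990*(1/22391))*(1/12687) = (-1561*(-1/39721) + 47990/22391)*(1/12687) = (1561/39721 + 47990/22391)*(1/12687) = (1941163141/889392911)*(1/12687) = 1941163141/11283727861857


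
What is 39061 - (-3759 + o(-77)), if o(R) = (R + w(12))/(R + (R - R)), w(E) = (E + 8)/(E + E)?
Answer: 19782383/462 ≈ 42819.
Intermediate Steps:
w(E) = (8 + E)/(2*E) (w(E) = (8 + E)/((2*E)) = (8 + E)*(1/(2*E)) = (8 + E)/(2*E))
o(R) = (5/6 + R)/R (o(R) = (R + (1/2)*(8 + 12)/12)/(R + (R - R)) = (R + (1/2)*(1/12)*20)/(R + 0) = (R + 5/6)/R = (5/6 + R)/R)
39061 - (-3759 + o(-77)) = 39061 - (-3759 + (5/6 - 77)/(-77)) = 39061 - (-3759 - 1/77*(-457/6)) = 39061 - (-3759 + 457/462) = 39061 - 1*(-1736201/462) = 39061 + 1736201/462 = 19782383/462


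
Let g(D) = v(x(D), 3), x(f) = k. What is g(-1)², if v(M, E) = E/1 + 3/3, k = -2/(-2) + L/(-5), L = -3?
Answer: 16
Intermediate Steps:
k = 8/5 (k = -2/(-2) - 3/(-5) = -2*(-½) - 3*(-⅕) = 1 + ⅗ = 8/5 ≈ 1.6000)
x(f) = 8/5
v(M, E) = 1 + E (v(M, E) = E*1 + 3*(⅓) = E + 1 = 1 + E)
g(D) = 4 (g(D) = 1 + 3 = 4)
g(-1)² = 4² = 16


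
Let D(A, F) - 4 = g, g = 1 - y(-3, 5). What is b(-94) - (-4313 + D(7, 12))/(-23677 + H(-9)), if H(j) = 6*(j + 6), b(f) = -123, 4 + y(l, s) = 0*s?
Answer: -2918789/23695 ≈ -123.18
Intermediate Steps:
y(l, s) = -4 (y(l, s) = -4 + 0*s = -4 + 0 = -4)
g = 5 (g = 1 - 1*(-4) = 1 + 4 = 5)
D(A, F) = 9 (D(A, F) = 4 + 5 = 9)
H(j) = 36 + 6*j (H(j) = 6*(6 + j) = 36 + 6*j)
b(-94) - (-4313 + D(7, 12))/(-23677 + H(-9)) = -123 - (-4313 + 9)/(-23677 + (36 + 6*(-9))) = -123 - (-4304)/(-23677 + (36 - 54)) = -123 - (-4304)/(-23677 - 18) = -123 - (-4304)/(-23695) = -123 - (-4304)*(-1)/23695 = -123 - 1*4304/23695 = -123 - 4304/23695 = -2918789/23695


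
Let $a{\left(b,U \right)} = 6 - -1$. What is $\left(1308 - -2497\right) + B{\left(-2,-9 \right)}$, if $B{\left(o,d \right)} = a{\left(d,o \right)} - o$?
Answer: $3814$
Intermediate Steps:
$a{\left(b,U \right)} = 7$ ($a{\left(b,U \right)} = 6 + 1 = 7$)
$B{\left(o,d \right)} = 7 - o$
$\left(1308 - -2497\right) + B{\left(-2,-9 \right)} = \left(1308 - -2497\right) + \left(7 - -2\right) = \left(1308 + 2497\right) + \left(7 + 2\right) = 3805 + 9 = 3814$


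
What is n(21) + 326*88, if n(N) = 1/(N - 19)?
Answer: 57377/2 ≈ 28689.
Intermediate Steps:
n(N) = 1/(-19 + N)
n(21) + 326*88 = 1/(-19 + 21) + 326*88 = 1/2 + 28688 = ½ + 28688 = 57377/2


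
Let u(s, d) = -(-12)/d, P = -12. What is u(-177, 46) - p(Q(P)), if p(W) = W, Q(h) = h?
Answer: 282/23 ≈ 12.261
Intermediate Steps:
u(s, d) = 12/d
u(-177, 46) - p(Q(P)) = 12/46 - 1*(-12) = 12*(1/46) + 12 = 6/23 + 12 = 282/23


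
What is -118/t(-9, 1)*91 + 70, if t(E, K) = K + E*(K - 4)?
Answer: -627/2 ≈ -313.50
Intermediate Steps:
t(E, K) = K + E*(-4 + K)
-118/t(-9, 1)*91 + 70 = -118/(1 - 4*(-9) - 9*1)*91 + 70 = -118/(1 + 36 - 9)*91 + 70 = -118/28*91 + 70 = -118*1/28*91 + 70 = -59/14*91 + 70 = -767/2 + 70 = -627/2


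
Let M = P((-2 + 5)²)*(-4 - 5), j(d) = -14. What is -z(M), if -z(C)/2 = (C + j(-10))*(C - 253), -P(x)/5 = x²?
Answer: 24632704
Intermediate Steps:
P(x) = -5*x²
M = 3645 (M = (-5*(-2 + 5)⁴)*(-4 - 5) = -5*(3²)²*(-9) = -5*9²*(-9) = -5*81*(-9) = -405*(-9) = 3645)
z(C) = -2*(-253 + C)*(-14 + C) (z(C) = -2*(C - 14)*(C - 253) = -2*(-14 + C)*(-253 + C) = -2*(-253 + C)*(-14 + C))
-z(M) = -(-7084 - 2*3645² + 534*3645) = -(-7084 - 2*13286025 + 1946430) = -(-7084 - 26572050 + 1946430) = -1*(-24632704) = 24632704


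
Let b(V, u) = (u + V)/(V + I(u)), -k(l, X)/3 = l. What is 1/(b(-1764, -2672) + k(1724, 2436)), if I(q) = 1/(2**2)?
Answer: -7055/36470716 ≈ -0.00019344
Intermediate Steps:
I(q) = 1/4
k(l, X) = -3*l
b(V, u) = (V + u)/(1/4 + V) (b(V, u) = (u + V)/(V + 1/4) = (V + u)/(1/4 + V))
1/(b(-1764, -2672) + k(1724, 2436)) = 1/(4*(-1764 - 2672)/(1 + 4*(-1764)) - 3*1724) = 1/(4*(-4436)/(1 - 7056) - 5172) = 1/(4*(-4436)/(-7055) - 5172) = 1/(4*(-1/7055)*(-4436) - 5172) = 1/(17744/7055 - 5172) = 1/(-36470716/7055) = -7055/36470716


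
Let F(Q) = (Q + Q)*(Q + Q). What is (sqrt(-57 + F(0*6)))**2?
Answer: -57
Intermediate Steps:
F(Q) = 4*Q**2 (F(Q) = (2*Q)*(2*Q) = 4*Q**2)
(sqrt(-57 + F(0*6)))**2 = (sqrt(-57 + 4*(0*6)**2))**2 = (sqrt(-57 + 4*0**2))**2 = (sqrt(-57 + 4*0))**2 = (sqrt(-57 + 0))**2 = (sqrt(-57))**2 = (I*sqrt(57))**2 = -57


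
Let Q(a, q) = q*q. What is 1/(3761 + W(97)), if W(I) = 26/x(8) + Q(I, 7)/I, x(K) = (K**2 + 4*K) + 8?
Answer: 388/1459561 ≈ 0.00026583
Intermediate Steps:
x(K) = 8 + K**2 + 4*K
Q(a, q) = q**2
W(I) = 1/4 + 49/I (W(I) = 26/(8 + 8**2 + 4*8) + 7**2/I = 26/(8 + 64 + 32) + 49/I = 26/104 + 49/I = 26*(1/104) + 49/I = 1/4 + 49/I)
1/(3761 + W(97)) = 1/(3761 + (1/4)*(196 + 97)/97) = 1/(3761 + (1/4)*(1/97)*293) = 1/(3761 + 293/388) = 1/(1459561/388) = 388/1459561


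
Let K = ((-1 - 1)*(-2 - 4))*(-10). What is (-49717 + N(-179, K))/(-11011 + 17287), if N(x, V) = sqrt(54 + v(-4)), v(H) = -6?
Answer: -49717/6276 + sqrt(3)/1569 ≈ -7.9207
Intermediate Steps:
K = -120 (K = -2*(-6)*(-10) = 12*(-10) = -120)
N(x, V) = 4*sqrt(3) (N(x, V) = sqrt(54 - 6) = sqrt(48) = 4*sqrt(3))
(-49717 + N(-179, K))/(-11011 + 17287) = (-49717 + 4*sqrt(3))/(-11011 + 17287) = (-49717 + 4*sqrt(3))/6276 = (-49717 + 4*sqrt(3))*(1/6276) = -49717/6276 + sqrt(3)/1569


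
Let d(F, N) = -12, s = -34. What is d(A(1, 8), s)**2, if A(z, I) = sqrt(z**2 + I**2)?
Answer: 144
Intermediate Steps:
A(z, I) = sqrt(I**2 + z**2)
d(A(1, 8), s)**2 = (-12)**2 = 144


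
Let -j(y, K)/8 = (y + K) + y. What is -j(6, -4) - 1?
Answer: 63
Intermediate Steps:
j(y, K) = -16*y - 8*K (j(y, K) = -8*((y + K) + y) = -8*((K + y) + y) = -8*(K + 2*y) = -16*y - 8*K)
-j(6, -4) - 1 = -(-16*6 - 8*(-4)) - 1 = -(-96 + 32) - 1 = -1*(-64) - 1 = 64 - 1 = 63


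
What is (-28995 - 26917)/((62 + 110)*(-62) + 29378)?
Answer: -27956/9357 ≈ -2.9877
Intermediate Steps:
(-28995 - 26917)/((62 + 110)*(-62) + 29378) = -55912/(172*(-62) + 29378) = -55912/(-10664 + 29378) = -55912/18714 = -55912*1/18714 = -27956/9357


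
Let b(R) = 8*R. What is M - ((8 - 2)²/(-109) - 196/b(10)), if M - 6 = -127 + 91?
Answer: -59339/2180 ≈ -27.220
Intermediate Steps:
M = -30 (M = 6 + (-127 + 91) = 6 - 36 = -30)
M - ((8 - 2)²/(-109) - 196/b(10)) = -30 - ((8 - 2)²/(-109) - 196/(8*10)) = -30 - (6²*(-1/109) - 196/80) = -30 - (36*(-1/109) - 196*1/80) = -30 - (-36/109 - 49/20) = -30 - 1*(-6061/2180) = -30 + 6061/2180 = -59339/2180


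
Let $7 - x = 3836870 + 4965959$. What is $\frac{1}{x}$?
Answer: $- \frac{1}{8802822} \approx -1.136 \cdot 10^{-7}$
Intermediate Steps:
$x = -8802822$ ($x = 7 - \left(3836870 + 4965959\right) = 7 - 8802829 = -8802822$)
$\frac{1}{x} = \frac{1}{-8802822} = - \frac{1}{8802822}$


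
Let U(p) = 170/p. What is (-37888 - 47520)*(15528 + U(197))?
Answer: -261278957888/197 ≈ -1.3263e+9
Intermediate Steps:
(-37888 - 47520)*(15528 + U(197)) = (-37888 - 47520)*(15528 + 170/197) = -85408*(15528 + 170*(1/197)) = -85408*(15528 + 170/197) = -85408*3059186/197 = -261278957888/197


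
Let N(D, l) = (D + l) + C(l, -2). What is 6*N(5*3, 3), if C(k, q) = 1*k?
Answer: 126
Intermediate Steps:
C(k, q) = k
N(D, l) = D + 2*l (N(D, l) = (D + l) + l = D + 2*l)
6*N(5*3, 3) = 6*(5*3 + 2*3) = 6*(15 + 6) = 6*21 = 126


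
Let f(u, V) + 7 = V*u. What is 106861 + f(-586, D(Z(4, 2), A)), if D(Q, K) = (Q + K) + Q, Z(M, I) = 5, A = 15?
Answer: 92204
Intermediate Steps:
D(Q, K) = K + 2*Q (D(Q, K) = (K + Q) + Q = K + 2*Q)
f(u, V) = -7 + V*u
106861 + f(-586, D(Z(4, 2), A)) = 106861 + (-7 + (15 + 2*5)*(-586)) = 106861 + (-7 + (15 + 10)*(-586)) = 106861 + (-7 + 25*(-586)) = 106861 + (-7 - 14650) = 106861 - 14657 = 92204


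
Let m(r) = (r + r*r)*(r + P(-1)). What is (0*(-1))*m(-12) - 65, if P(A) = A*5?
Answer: -65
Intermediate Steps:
P(A) = 5*A
m(r) = (-5 + r)*(r + r**2) (m(r) = (r + r*r)*(r + 5*(-1)) = (r + r**2)*(r - 5) = (r + r**2)*(-5 + r) = (-5 + r)*(r + r**2))
(0*(-1))*m(-12) - 65 = (0*(-1))*(-12*(-5 + (-12)**2 - 4*(-12))) - 65 = 0*(-12*(-5 + 144 + 48)) - 65 = 0*(-12*187) - 65 = 0*(-2244) - 65 = 0 - 65 = -65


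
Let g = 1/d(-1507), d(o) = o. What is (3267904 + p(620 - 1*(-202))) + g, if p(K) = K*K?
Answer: 5942987115/1507 ≈ 3.9436e+6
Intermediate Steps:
p(K) = K²
g = -1/1507 (g = 1/(-1507) = -1/1507 ≈ -0.00066357)
(3267904 + p(620 - 1*(-202))) + g = (3267904 + (620 - 1*(-202))²) - 1/1507 = (3267904 + (620 + 202)²) - 1/1507 = (3267904 + 822²) - 1/1507 = (3267904 + 675684) - 1/1507 = 3943588 - 1/1507 = 5942987115/1507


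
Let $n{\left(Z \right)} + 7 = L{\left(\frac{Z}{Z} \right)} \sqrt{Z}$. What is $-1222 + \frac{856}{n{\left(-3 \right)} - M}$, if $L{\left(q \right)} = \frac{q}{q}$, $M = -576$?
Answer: $\frac{2 \left(- 611 \sqrt{3} + 347231 i\right)}{\sqrt{3} - 569 i} \approx -1220.5 - 0.0045794 i$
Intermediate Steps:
$L{\left(q \right)} = 1$
$n{\left(Z \right)} = -7 + \sqrt{Z}$ ($n{\left(Z \right)} = -7 + 1 \sqrt{Z} = -7 + \sqrt{Z}$)
$-1222 + \frac{856}{n{\left(-3 \right)} - M} = -1222 + \frac{856}{\left(-7 + \sqrt{-3}\right) - -576} = -1222 + \frac{856}{\left(-7 + i \sqrt{3}\right) + 576} = -1222 + \frac{856}{569 + i \sqrt{3}}$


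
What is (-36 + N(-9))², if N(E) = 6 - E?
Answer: 441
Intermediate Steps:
(-36 + N(-9))² = (-36 + (6 - 1*(-9)))² = (-36 + (6 + 9))² = (-36 + 15)² = (-21)² = 441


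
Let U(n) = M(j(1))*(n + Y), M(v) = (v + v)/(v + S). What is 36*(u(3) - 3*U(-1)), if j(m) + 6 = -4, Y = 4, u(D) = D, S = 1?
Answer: -612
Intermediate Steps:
j(m) = -10 (j(m) = -6 - 4 = -10)
M(v) = 2*v/(1 + v) (M(v) = (v + v)/(v + 1) = (2*v)/(1 + v) = 2*v/(1 + v))
U(n) = 80/9 + 20*n/9 (U(n) = (2*(-10)/(1 - 10))*(n + 4) = (2*(-10)/(-9))*(4 + n) = (2*(-10)*(-⅑))*(4 + n) = 20*(4 + n)/9 = 80/9 + 20*n/9)
36*(u(3) - 3*U(-1)) = 36*(3 - 3*(80/9 + (20/9)*(-1))) = 36*(3 - 3*(80/9 - 20/9)) = 36*(3 - 3*20/3) = 36*(3 - 20) = 36*(-17) = -612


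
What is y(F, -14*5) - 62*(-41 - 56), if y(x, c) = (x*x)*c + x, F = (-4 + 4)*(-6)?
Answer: 6014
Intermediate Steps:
F = 0 (F = 0*(-6) = 0)
y(x, c) = x + c*x² (y(x, c) = x²*c + x = c*x² + x = x + c*x²)
y(F, -14*5) - 62*(-41 - 56) = 0*(1 - 14*5*0) - 62*(-41 - 56) = 0*(1 - 70*0) - 62*(-97) = 0*(1 + 0) + 6014 = 0*1 + 6014 = 0 + 6014 = 6014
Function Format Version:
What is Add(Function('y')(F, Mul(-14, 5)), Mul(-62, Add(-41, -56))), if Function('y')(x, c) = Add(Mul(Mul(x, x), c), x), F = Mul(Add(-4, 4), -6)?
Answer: 6014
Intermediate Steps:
F = 0 (F = Mul(0, -6) = 0)
Function('y')(x, c) = Add(x, Mul(c, Pow(x, 2))) (Function('y')(x, c) = Add(Mul(Pow(x, 2), c), x) = Add(Mul(c, Pow(x, 2)), x) = Add(x, Mul(c, Pow(x, 2))))
Add(Function('y')(F, Mul(-14, 5)), Mul(-62, Add(-41, -56))) = Add(Mul(0, Add(1, Mul(Mul(-14, 5), 0))), Mul(-62, Add(-41, -56))) = Add(Mul(0, Add(1, Mul(-70, 0))), Mul(-62, -97)) = Add(Mul(0, Add(1, 0)), 6014) = Add(Mul(0, 1), 6014) = Add(0, 6014) = 6014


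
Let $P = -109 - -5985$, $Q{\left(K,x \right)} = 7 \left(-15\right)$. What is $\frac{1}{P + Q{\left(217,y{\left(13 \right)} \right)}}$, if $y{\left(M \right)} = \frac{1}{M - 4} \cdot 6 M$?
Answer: $\frac{1}{5771} \approx 0.00017328$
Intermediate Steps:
$y{\left(M \right)} = \frac{6 M}{-4 + M}$ ($y{\left(M \right)} = \frac{1}{-4 + M} 6 M = \frac{6}{-4 + M} M = \frac{6 M}{-4 + M}$)
$Q{\left(K,x \right)} = -105$
$P = 5876$ ($P = -109 + 5985 = 5876$)
$\frac{1}{P + Q{\left(217,y{\left(13 \right)} \right)}} = \frac{1}{5876 - 105} = \frac{1}{5771}$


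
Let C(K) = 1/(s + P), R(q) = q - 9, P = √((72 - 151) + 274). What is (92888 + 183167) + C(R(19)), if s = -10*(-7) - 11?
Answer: 907116789/3286 - √195/3286 ≈ 2.7606e+5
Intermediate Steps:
P = √195 (P = √(-79 + 274) = √195 ≈ 13.964)
s = 59 (s = 70 - 11 = 59)
R(q) = -9 + q
C(K) = 1/(59 + √195)
(92888 + 183167) + C(R(19)) = (92888 + 183167) + (59/3286 - √195/3286) = 276055 + (59/3286 - √195/3286) = 907116789/3286 - √195/3286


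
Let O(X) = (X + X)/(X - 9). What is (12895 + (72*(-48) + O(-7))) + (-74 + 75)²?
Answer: 75527/8 ≈ 9440.9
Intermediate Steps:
O(X) = 2*X/(-9 + X) (O(X) = (2*X)/(-9 + X) = 2*X/(-9 + X))
(12895 + (72*(-48) + O(-7))) + (-74 + 75)² = (12895 + (72*(-48) + 2*(-7)/(-9 - 7))) + (-74 + 75)² = (12895 + (-3456 + 2*(-7)/(-16))) + 1² = (12895 + (-3456 + 2*(-7)*(-1/16))) + 1 = (12895 + (-3456 + 7/8)) + 1 = (12895 - 27641/8) + 1 = 75519/8 + 1 = 75527/8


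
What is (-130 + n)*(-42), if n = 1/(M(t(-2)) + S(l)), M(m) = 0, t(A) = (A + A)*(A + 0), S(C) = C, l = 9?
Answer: 16366/3 ≈ 5455.3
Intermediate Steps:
t(A) = 2*A² (t(A) = (2*A)*A = 2*A²)
n = ⅑ (n = 1/(0 + 9) = 1/9 = ⅑ ≈ 0.11111)
(-130 + n)*(-42) = (-130 + ⅑)*(-42) = -1169/9*(-42) = 16366/3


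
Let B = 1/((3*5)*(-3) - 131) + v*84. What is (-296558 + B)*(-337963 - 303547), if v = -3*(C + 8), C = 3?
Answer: 16898040891155/88 ≈ 1.9202e+11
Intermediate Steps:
v = -33 (v = -3*(3 + 8) = -3*11 = -33)
B = -487873/176 (B = 1/((3*5)*(-3) - 131) - 33*84 = 1/(15*(-3) - 131) - 2772 = 1/(-45 - 131) - 2772 = 1/(-176) - 2772 = -1/176 - 2772 = -487873/176 ≈ -2772.0)
(-296558 + B)*(-337963 - 303547) = (-296558 - 487873/176)*(-337963 - 303547) = -52682081/176*(-641510) = 16898040891155/88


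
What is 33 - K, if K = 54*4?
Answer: -183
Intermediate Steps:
K = 216
33 - K = 33 - 1*216 = 33 - 216 = -183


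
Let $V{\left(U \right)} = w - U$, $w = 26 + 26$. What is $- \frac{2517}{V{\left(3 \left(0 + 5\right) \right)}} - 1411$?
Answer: $- \frac{54724}{37} \approx -1479.0$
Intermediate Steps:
$w = 52$
$V{\left(U \right)} = 52 - U$
$- \frac{2517}{V{\left(3 \left(0 + 5\right) \right)}} - 1411 = - \frac{2517}{52 - 3 \left(0 + 5\right)} - 1411 = - \frac{2517}{52 - 3 \cdot 5} - 1411 = - \frac{2517}{52 - 15} - 1411 = - \frac{2517}{37} - 1411 = - \frac{54724}{37}$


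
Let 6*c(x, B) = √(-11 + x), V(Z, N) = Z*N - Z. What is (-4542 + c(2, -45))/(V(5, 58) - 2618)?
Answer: 4542/2333 - I/4666 ≈ 1.9468 - 0.00021432*I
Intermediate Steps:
V(Z, N) = -Z + N*Z (V(Z, N) = N*Z - Z = -Z + N*Z)
c(x, B) = √(-11 + x)/6
(-4542 + c(2, -45))/(V(5, 58) - 2618) = (-4542 + √(-11 + 2)/6)/(5*(-1 + 58) - 2618) = (-4542 + √(-9)/6)/(5*57 - 2618) = (-4542 + (3*I)/6)/(285 - 2618) = (-4542 + I/2)/(-2333) = (-4542 + I/2)*(-1/2333) = 4542/2333 - I/4666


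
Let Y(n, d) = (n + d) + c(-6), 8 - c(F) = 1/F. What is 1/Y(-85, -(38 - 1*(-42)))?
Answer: -6/941 ≈ -0.0063762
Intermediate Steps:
c(F) = 8 - 1/F
Y(n, d) = 49/6 + d + n (Y(n, d) = (n + d) + (8 - 1/(-6)) = (d + n) + (8 - 1*(-1/6)) = (d + n) + (8 + 1/6) = (d + n) + 49/6 = 49/6 + d + n)
1/Y(-85, -(38 - 1*(-42))) = 1/(49/6 - (38 - 1*(-42)) - 85) = 1/(49/6 - (38 + 42) - 85) = 1/(49/6 - 1*80 - 85) = 1/(49/6 - 80 - 85) = 1/(-941/6) = -6/941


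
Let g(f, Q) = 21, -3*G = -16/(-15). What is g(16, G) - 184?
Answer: -163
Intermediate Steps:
G = -16/45 (G = -(-16)/(3*(-15)) = -(-16)*(-1)/(3*15) = -⅓*16/15 = -16/45 ≈ -0.35556)
g(16, G) - 184 = 21 - 184 = -163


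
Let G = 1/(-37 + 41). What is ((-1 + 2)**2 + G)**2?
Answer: 25/16 ≈ 1.5625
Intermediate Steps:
G = 1/4 ≈ 0.25000
((-1 + 2)**2 + G)**2 = ((-1 + 2)**2 + 1/4)**2 = (1**2 + 1/4)**2 = (1 + 1/4)**2 = (5/4)**2 = 25/16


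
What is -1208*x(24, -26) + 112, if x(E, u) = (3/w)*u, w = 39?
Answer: 2528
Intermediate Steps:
x(E, u) = u/13 (x(E, u) = (3/39)*u = (3*(1/39))*u = u/13)
-1208*x(24, -26) + 112 = -1208*(-26)/13 + 112 = -1208*(-2) + 112 = 2416 + 112 = 2528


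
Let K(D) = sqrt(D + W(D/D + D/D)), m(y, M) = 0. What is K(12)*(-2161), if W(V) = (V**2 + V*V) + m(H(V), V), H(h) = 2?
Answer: -4322*sqrt(5) ≈ -9664.3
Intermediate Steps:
W(V) = 2*V**2 (W(V) = (V**2 + V*V) + 0 = (V**2 + V**2) + 0 = 2*V**2 + 0 = 2*V**2)
K(D) = sqrt(8 + D) (K(D) = sqrt(D + 2*(D/D + D/D)**2) = sqrt(D + 2*(1 + 1)**2) = sqrt(D + 2*2**2) = sqrt(D + 2*4) = sqrt(D + 8) = sqrt(8 + D))
K(12)*(-2161) = sqrt(8 + 12)*(-2161) = sqrt(20)*(-2161) = (2*sqrt(5))*(-2161) = -4322*sqrt(5)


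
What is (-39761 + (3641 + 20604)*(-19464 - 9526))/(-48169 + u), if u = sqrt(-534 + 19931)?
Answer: 33858101418559/2320233164 + 702902311*sqrt(19397)/2320233164 ≈ 14635.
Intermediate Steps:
u = sqrt(19397) ≈ 139.27
(-39761 + (3641 + 20604)*(-19464 - 9526))/(-48169 + u) = (-39761 + (3641 + 20604)*(-19464 - 9526))/(-48169 + sqrt(19397)) = (-39761 + 24245*(-28990))/(-48169 + sqrt(19397)) = (-39761 - 702862550)/(-48169 + sqrt(19397)) = -702902311/(-48169 + sqrt(19397))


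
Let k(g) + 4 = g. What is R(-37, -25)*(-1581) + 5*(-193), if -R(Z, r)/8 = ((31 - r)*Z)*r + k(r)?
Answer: 654798643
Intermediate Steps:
k(g) = -4 + g
R(Z, r) = 32 - 8*r - 8*Z*r*(31 - r) (R(Z, r) = -8*(((31 - r)*Z)*r + (-4 + r)) = -8*((Z*(31 - r))*r + (-4 + r)) = -8*(Z*r*(31 - r) + (-4 + r)) = -8*(-4 + r + Z*r*(31 - r)) = 32 - 8*r - 8*Z*r*(31 - r))
R(-37, -25)*(-1581) + 5*(-193) = (32 - 8*(-25) - 248*(-37)*(-25) + 8*(-37)*(-25)**2)*(-1581) + 5*(-193) = (32 + 200 - 229400 + 8*(-37)*625)*(-1581) - 965 = (32 + 200 - 229400 - 185000)*(-1581) - 965 = -414168*(-1581) - 965 = 654799608 - 965 = 654798643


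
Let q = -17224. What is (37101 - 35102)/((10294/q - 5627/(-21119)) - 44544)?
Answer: -363571779172/8101581666201 ≈ -0.044877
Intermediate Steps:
(37101 - 35102)/((10294/q - 5627/(-21119)) - 44544) = (37101 - 35102)/((10294/(-17224) - 5627/(-21119)) - 44544) = 1999/((10294*(-1/17224) - 5627*(-1/21119)) - 44544) = 1999/((-5147/8612 + 5627/21119) - 44544) = 1999/(-60239769/181876828 - 44544) = 1999/(-8101581666201/181876828) = 1999*(-181876828/8101581666201) = -363571779172/8101581666201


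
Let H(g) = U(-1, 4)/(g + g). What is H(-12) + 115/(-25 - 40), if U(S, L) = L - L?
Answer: -23/13 ≈ -1.7692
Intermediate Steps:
U(S, L) = 0
H(g) = 0 (H(g) = 0/(g + g) = 0/((2*g)) = 0*(1/(2*g)) = 0)
H(-12) + 115/(-25 - 40) = 0 + 115/(-25 - 40) = 0 + 115/(-65) = 0 - 1/65*115 = 0 - 23/13 = -23/13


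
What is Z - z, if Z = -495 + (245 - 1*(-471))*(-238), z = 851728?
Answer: -1022631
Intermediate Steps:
Z = -170903 (Z = -495 + (245 + 471)*(-238) = -495 + 716*(-238) = -495 - 170408 = -170903)
Z - z = -170903 - 1*851728 = -170903 - 851728 = -1022631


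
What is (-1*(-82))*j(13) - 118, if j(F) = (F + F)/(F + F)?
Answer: -36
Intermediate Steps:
j(F) = 1 (j(F) = (2*F)/((2*F)) = (2*F)*(1/(2*F)) = 1)
(-1*(-82))*j(13) - 118 = -1*(-82)*1 - 118 = 82*1 - 118 = 82 - 118 = -36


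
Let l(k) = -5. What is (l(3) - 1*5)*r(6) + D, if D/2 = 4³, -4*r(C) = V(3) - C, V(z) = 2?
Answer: 118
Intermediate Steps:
r(C) = -½ + C/4 (r(C) = -(2 - C)/4 = -½ + C/4)
D = 128 (D = 2*4³ = 2*64 = 128)
(l(3) - 1*5)*r(6) + D = (-5 - 1*5)*(-½ + (¼)*6) + 128 = (-5 - 5)*(-½ + 3/2) + 128 = -10*1 + 128 = -10 + 128 = 118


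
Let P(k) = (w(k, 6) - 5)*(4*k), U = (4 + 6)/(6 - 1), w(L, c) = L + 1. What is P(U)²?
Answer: 256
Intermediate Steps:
w(L, c) = 1 + L
U = 2 (U = 10/5 = 10*(⅕) = 2)
P(k) = 4*k*(-4 + k) (P(k) = ((1 + k) - 5)*(4*k) = (-4 + k)*(4*k) = 4*k*(-4 + k))
P(U)² = (4*2*(-4 + 2))² = (4*2*(-2))² = (-16)² = 256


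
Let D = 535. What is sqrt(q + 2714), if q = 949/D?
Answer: sqrt(777322365)/535 ≈ 52.113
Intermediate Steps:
q = 949/535 ≈ 1.7738
sqrt(q + 2714) = sqrt(949/535 + 2714) = sqrt(1452939/535) = sqrt(777322365)/535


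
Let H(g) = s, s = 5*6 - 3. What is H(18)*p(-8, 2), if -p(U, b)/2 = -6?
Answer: 324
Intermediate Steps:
p(U, b) = 12 (p(U, b) = -2*(-6) = 12)
s = 27 (s = 30 - 3 = 27)
H(g) = 27
H(18)*p(-8, 2) = 27*12 = 324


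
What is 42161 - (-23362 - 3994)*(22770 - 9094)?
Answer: 374162817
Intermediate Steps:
42161 - (-23362 - 3994)*(22770 - 9094) = 42161 - (-27356)*13676 = 42161 - 1*(-374120656) = 42161 + 374120656 = 374162817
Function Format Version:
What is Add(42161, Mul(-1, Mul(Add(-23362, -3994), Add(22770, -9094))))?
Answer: 374162817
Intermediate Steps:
Add(42161, Mul(-1, Mul(Add(-23362, -3994), Add(22770, -9094)))) = Add(42161, Mul(-1, Mul(-27356, 13676))) = Add(42161, Mul(-1, -374120656)) = Add(42161, 374120656) = 374162817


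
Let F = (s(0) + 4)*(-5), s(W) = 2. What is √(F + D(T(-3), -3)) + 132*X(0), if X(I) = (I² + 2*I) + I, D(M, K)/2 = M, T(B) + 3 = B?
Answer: I*√42 ≈ 6.4807*I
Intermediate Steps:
T(B) = -3 + B
D(M, K) = 2*M
F = -30 (F = (2 + 4)*(-5) = 6*(-5) = -30)
X(I) = I² + 3*I
√(F + D(T(-3), -3)) + 132*X(0) = √(-30 + 2*(-3 - 3)) + 132*(0*(3 + 0)) = √(-30 + 2*(-6)) + 132*(0*3) = √(-30 - 12) + 132*0 = √(-42) + 0 = I*√42 + 0 = I*√42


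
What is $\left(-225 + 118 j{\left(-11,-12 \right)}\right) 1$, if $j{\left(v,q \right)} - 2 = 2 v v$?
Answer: $28567$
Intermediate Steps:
$j{\left(v,q \right)} = 2 + 2 v^{2}$ ($j{\left(v,q \right)} = 2 + 2 v v = 2 + 2 v^{2}$)
$\left(-225 + 118 j{\left(-11,-12 \right)}\right) 1 = \left(-225 + 118 \left(2 + 2 \left(-11\right)^{2}\right)\right) 1 = \left(-225 + 118 \left(2 + 2 \cdot 121\right)\right) 1 = \left(-225 + 118 \left(2 + 242\right)\right) 1 = \left(-225 + 118 \cdot 244\right) 1 = \left(-225 + 28792\right) 1 = 28567 \cdot 1 = 28567$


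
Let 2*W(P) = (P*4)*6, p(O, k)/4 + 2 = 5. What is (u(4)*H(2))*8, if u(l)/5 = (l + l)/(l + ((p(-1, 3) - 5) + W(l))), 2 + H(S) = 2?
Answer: 0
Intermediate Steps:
H(S) = 0 (H(S) = -2 + 2 = 0)
p(O, k) = 12 (p(O, k) = -8 + 4*5 = -8 + 20 = 12)
W(P) = 12*P (W(P) = ((P*4)*6)/2 = ((4*P)*6)/2 = (24*P)/2 = 12*P)
u(l) = 10*l/(7 + 13*l) (u(l) = 5*((l + l)/(l + ((12 - 5) + 12*l))) = 5*((2*l)/(l + (7 + 12*l))) = 5*((2*l)/(7 + 13*l)) = 5*(2*l/(7 + 13*l)) = 10*l/(7 + 13*l))
(u(4)*H(2))*8 = ((10*4/(7 + 13*4))*0)*8 = ((10*4/(7 + 52))*0)*8 = ((10*4/59)*0)*8 = ((10*4*(1/59))*0)*8 = ((40/59)*0)*8 = 0*8 = 0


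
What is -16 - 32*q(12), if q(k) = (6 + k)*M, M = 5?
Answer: -2896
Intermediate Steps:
q(k) = 30 + 5*k (q(k) = (6 + k)*5 = 30 + 5*k)
-16 - 32*q(12) = -16 - 32*(30 + 5*12) = -16 - 32*(30 + 60) = -16 - 32*90 = -16 - 2880 = -2896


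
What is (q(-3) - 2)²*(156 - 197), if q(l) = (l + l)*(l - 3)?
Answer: -47396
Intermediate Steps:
q(l) = 2*l*(-3 + l) (q(l) = (2*l)*(-3 + l) = 2*l*(-3 + l))
(q(-3) - 2)²*(156 - 197) = (2*(-3)*(-3 - 3) - 2)²*(156 - 197) = (2*(-3)*(-6) - 2)²*(-41) = (36 - 2)²*(-41) = 34²*(-41) = 1156*(-41) = -47396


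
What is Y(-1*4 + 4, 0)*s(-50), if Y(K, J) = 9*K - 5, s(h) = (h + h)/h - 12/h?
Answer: -56/5 ≈ -11.200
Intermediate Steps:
s(h) = 2 - 12/h (s(h) = (2*h)/h - 12/h = 2 - 12/h)
Y(K, J) = -5 + 9*K
Y(-1*4 + 4, 0)*s(-50) = (-5 + 9*(-1*4 + 4))*(2 - 12/(-50)) = (-5 + 9*(-4 + 4))*(2 - 12*(-1/50)) = (-5 + 9*0)*(2 + 6/25) = (-5 + 0)*(56/25) = -5*56/25 = -56/5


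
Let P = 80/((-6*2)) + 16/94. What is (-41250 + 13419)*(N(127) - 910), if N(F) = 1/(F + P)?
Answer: 430313709939/16991 ≈ 2.5326e+7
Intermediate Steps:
P = -916/141 (P = 80/(-12) + 16*(1/94) = 80*(-1/12) + 8/47 = -20/3 + 8/47 = -916/141 ≈ -6.4965)
N(F) = 1/(-916/141 + F) (N(F) = 1/(F - 916/141) = 1/(-916/141 + F))
(-41250 + 13419)*(N(127) - 910) = (-41250 + 13419)*(141/(-916 + 141*127) - 910) = -27831*(141/(-916 + 17907) - 910) = -27831*(141/16991 - 910) = -27831*(-15461669/16991) = 430313709939/16991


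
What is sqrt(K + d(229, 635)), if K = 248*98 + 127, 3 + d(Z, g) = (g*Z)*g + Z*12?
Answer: sqrt(92365701) ≈ 9610.7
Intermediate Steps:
d(Z, g) = -3 + 12*Z + Z*g**2 (d(Z, g) = -3 + ((g*Z)*g + Z*12) = -3 + ((Z*g)*g + 12*Z) = -3 + (Z*g**2 + 12*Z) = -3 + (12*Z + Z*g**2) = -3 + 12*Z + Z*g**2)
K = 24431 (K = 24304 + 127 = 24431)
sqrt(K + d(229, 635)) = sqrt(24431 + (-3 + 12*229 + 229*635**2)) = sqrt(24431 + (-3 + 2748 + 229*403225)) = sqrt(24431 + (-3 + 2748 + 92338525)) = sqrt(24431 + 92341270) = sqrt(92365701)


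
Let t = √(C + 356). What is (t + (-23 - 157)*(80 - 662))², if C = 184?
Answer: 10974658140 + 1257120*√15 ≈ 1.0980e+10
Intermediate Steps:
t = 6*√15 (t = √(184 + 356) = √540 = 6*√15 ≈ 23.238)
(t + (-23 - 157)*(80 - 662))² = (6*√15 + (-23 - 157)*(80 - 662))² = (6*√15 - 180*(-582))² = (6*√15 + 104760)² = (104760 + 6*√15)²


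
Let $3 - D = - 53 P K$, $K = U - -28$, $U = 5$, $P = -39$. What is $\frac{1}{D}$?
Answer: $- \frac{1}{68208} \approx -1.4661 \cdot 10^{-5}$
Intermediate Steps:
$K = 33$ ($K = 5 - -28 = 5 + 28 = 33$)
$D = -68208$ ($D = 3 - \left(-53\right) \left(-39\right) 33 = 3 - 2067 \cdot 33 = 3 - 68211 = -68208$)
$\frac{1}{D} = \frac{1}{-68208} = - \frac{1}{68208}$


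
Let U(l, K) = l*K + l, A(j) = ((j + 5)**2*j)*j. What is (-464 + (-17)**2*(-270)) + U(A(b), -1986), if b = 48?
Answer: -12846871454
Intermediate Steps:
A(j) = j**2*(5 + j)**2 (A(j) = ((5 + j)**2*j)*j = (j*(5 + j)**2)*j = j**2*(5 + j)**2)
U(l, K) = l + K*l (U(l, K) = K*l + l = l + K*l)
(-464 + (-17)**2*(-270)) + U(A(b), -1986) = (-464 + (-17)**2*(-270)) + (48**2*(5 + 48)**2)*(1 - 1986) = (-464 + 289*(-270)) + (2304*53**2)*(-1985) = (-464 - 78030) + (2304*2809)*(-1985) = -78494 + 6471936*(-1985) = -78494 - 12846792960 = -12846871454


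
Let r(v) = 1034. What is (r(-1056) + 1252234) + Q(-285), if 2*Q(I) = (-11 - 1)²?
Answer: 1253340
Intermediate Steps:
Q(I) = 72 (Q(I) = (-11 - 1)²/2 = (½)*(-12)² = (½)*144 = 72)
(r(-1056) + 1252234) + Q(-285) = (1034 + 1252234) + 72 = 1253268 + 72 = 1253340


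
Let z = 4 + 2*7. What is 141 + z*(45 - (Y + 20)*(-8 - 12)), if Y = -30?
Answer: -2649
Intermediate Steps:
z = 18 (z = 4 + 14 = 18)
141 + z*(45 - (Y + 20)*(-8 - 12)) = 141 + 18*(45 - (-30 + 20)*(-8 - 12)) = 141 + 18*(45 - (-10)*(-20)) = 141 + 18*(45 - 1*200) = 141 + 18*(45 - 200) = 141 + 18*(-155) = 141 - 2790 = -2649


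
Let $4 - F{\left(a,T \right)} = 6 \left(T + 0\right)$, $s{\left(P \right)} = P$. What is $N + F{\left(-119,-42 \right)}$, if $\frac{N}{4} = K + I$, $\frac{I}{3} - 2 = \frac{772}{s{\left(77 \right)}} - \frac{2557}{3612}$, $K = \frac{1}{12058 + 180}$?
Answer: $\frac{7938215917}{20260009} \approx 391.82$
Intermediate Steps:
$K = \frac{1}{12238} \approx 8.1713 \cdot 10^{-5}$
$F{\left(a,T \right)} = 4 - 6 T$ ($F{\left(a,T \right)} = 4 - 6 \left(T + 0\right) = 4 - 6 T$)
$I = \frac{449689}{13244}$ ($I = 6 + 3 \left(\frac{772}{77} - \frac{2557}{3612}\right) = 6 + 3 \cdot \frac{370225}{39732} = 6 + \frac{370225}{13244} = \frac{449689}{13244} \approx 33.954$)
$N = \frac{2751653613}{20260009}$ ($N = 4 \left(\frac{1}{12238} + \frac{449689}{13244}\right) = 4 \cdot \frac{2751653613}{81040036} = \frac{2751653613}{20260009} \approx 135.82$)
$N + F{\left(-119,-42 \right)} = \frac{2751653613}{20260009} + \left(4 - -252\right) = \frac{2751653613}{20260009} + \left(4 + 252\right) = \frac{2751653613}{20260009} + 256 = \frac{7938215917}{20260009}$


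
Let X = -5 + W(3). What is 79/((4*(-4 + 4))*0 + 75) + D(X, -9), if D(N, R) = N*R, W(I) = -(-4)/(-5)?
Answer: 3994/75 ≈ 53.253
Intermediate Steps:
W(I) = -⅘ (W(I) = -(-4)*(-1)/5 = -1*⅘ = -⅘)
X = -29/5 (X = -5 - ⅘ = -29/5 ≈ -5.8000)
79/((4*(-4 + 4))*0 + 75) + D(X, -9) = 79/((4*(-4 + 4))*0 + 75) - 29/5*(-9) = 79/((4*0)*0 + 75) + 261/5 = 79/(0*0 + 75) + 261/5 = 79/(0 + 75) + 261/5 = 79/75 + 261/5 = 3994/75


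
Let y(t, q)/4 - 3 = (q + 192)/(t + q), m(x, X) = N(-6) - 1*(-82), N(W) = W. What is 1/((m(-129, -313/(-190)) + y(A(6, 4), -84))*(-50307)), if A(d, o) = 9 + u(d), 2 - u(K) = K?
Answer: -79/328001640 ≈ -2.4085e-7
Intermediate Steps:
u(K) = 2 - K
A(d, o) = 11 - d (A(d, o) = 9 + (2 - d) = 11 - d)
m(x, X) = 76 (m(x, X) = -6 - 1*(-82) = -6 + 82 = 76)
y(t, q) = 12 + 4*(192 + q)/(q + t) (y(t, q) = 12 + 4*((q + 192)/(t + q)) = 12 + 4*((192 + q)/(q + t)) = 12 + 4*(192 + q)/(q + t))
1/((m(-129, -313/(-190)) + y(A(6, 4), -84))*(-50307)) = 1/((76 + 4*(192 + 3*(11 - 1*6) + 4*(-84))/(-84 + (11 - 1*6)))*(-50307)) = -1/50307/(76 + 4*(192 + 3*(11 - 6) - 336)/(-84 + (11 - 6))) = -1/50307/(76 + 4*(192 + 3*5 - 336)/(-84 + 5)) = -1/50307/(76 + 4*(192 + 15 - 336)/(-79)) = -1/50307/(76 + 4*(-1/79)*(-129)) = -1/50307/(76 + 516/79) = -1/50307/(6520/79) = (79/6520)*(-1/50307) = -79/328001640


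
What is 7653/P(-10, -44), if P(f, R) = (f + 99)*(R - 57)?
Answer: -7653/8989 ≈ -0.85137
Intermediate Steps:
P(f, R) = (-57 + R)*(99 + f) (P(f, R) = (99 + f)*(-57 + R) = (-57 + R)*(99 + f))
7653/P(-10, -44) = 7653/(-5643 - 57*(-10) + 99*(-44) - 44*(-10)) = 7653/(-5643 + 570 - 4356 + 440) = 7653/(-8989) = 7653*(-1/8989) = -7653/8989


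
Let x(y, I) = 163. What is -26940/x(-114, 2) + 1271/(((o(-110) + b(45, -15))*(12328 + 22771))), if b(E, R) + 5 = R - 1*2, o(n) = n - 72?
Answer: -192895887413/1167111948 ≈ -165.28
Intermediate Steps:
o(n) = -72 + n
b(E, R) = -7 + R (b(E, R) = -5 + (R - 1*2) = -5 + (R - 2) = -5 + (-2 + R) = -7 + R)
-26940/x(-114, 2) + 1271/(((o(-110) + b(45, -15))*(12328 + 22771))) = -26940/163 + 1271/((((-72 - 110) + (-7 - 15))*(12328 + 22771))) = -26940*1/163 + 1271/(((-182 - 22)*35099)) = -26940/163 + 1271/((-204*35099)) = -26940/163 + 1271/(-7160196) = -26940/163 + 1271*(-1/7160196) = -26940/163 - 1271/7160196 = -192895887413/1167111948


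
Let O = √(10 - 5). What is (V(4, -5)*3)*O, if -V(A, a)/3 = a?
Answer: 45*√5 ≈ 100.62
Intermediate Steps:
O = √5 ≈ 2.2361
V(A, a) = -3*a
(V(4, -5)*3)*O = (-3*(-5)*3)*√5 = (15*3)*√5 = 45*√5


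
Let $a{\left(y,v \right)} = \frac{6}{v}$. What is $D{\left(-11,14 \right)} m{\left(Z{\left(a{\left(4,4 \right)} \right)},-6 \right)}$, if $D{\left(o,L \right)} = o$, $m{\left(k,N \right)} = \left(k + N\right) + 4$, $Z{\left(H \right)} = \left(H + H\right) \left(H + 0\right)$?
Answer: $- \frac{55}{2} \approx -27.5$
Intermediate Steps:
$Z{\left(H \right)} = 2 H^{2}$ ($Z{\left(H \right)} = 2 H H = 2 H^{2}$)
$m{\left(k,N \right)} = 4 + N + k$ ($m{\left(k,N \right)} = \left(N + k\right) + 4 = 4 + N + k$)
$D{\left(-11,14 \right)} m{\left(Z{\left(a{\left(4,4 \right)} \right)},-6 \right)} = - 11 \left(4 - 6 + 2 \left(\frac{6}{4}\right)^{2}\right) = - 11 \left(4 - 6 + 2 \left(6 \cdot \frac{1}{4}\right)^{2}\right) = - 11 \left(4 - 6 + 2 \left(\frac{3}{2}\right)^{2}\right) = - 11 \left(4 - 6 + 2 \cdot \frac{9}{4}\right) = - 11 \left(4 - 6 + \frac{9}{2}\right) = \left(-11\right) \frac{5}{2} = - \frac{55}{2}$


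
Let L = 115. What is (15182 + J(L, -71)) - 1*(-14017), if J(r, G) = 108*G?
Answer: 21531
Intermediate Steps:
(15182 + J(L, -71)) - 1*(-14017) = (15182 + 108*(-71)) - 1*(-14017) = (15182 - 7668) + 14017 = 7514 + 14017 = 21531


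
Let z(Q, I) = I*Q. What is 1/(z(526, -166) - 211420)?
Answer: -1/298736 ≈ -3.3474e-6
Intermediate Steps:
1/(z(526, -166) - 211420) = 1/(-166*526 - 211420) = 1/(-87316 - 211420) = 1/(-298736) = -1/298736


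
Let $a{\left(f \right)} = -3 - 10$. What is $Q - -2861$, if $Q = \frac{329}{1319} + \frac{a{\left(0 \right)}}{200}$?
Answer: $\frac{754780453}{263800} \approx 2861.2$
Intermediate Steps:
$a{\left(f \right)} = -13$
$Q = \frac{48653}{263800}$ ($Q = \frac{329}{1319} - \frac{13}{200} = \frac{48653}{263800} \approx 0.18443$)
$Q - -2861 = \frac{48653}{263800} - -2861 = \frac{48653}{263800} + 2861 = \frac{754780453}{263800}$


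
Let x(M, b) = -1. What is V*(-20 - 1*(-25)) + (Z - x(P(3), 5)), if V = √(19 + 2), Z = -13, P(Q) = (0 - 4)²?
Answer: -12 + 5*√21 ≈ 10.913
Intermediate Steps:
P(Q) = 16 (P(Q) = (-4)² = 16)
V = √21 ≈ 4.5826
V*(-20 - 1*(-25)) + (Z - x(P(3), 5)) = √21*(-20 - 1*(-25)) + (-13 - 1*(-1)) = √21*(-20 + 25) + (-13 + 1) = √21*5 - 12 = 5*√21 - 12 = -12 + 5*√21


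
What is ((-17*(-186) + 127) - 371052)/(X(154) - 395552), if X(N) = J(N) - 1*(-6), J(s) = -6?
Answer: 367763/395552 ≈ 0.92975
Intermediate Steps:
X(N) = 0 (X(N) = -6 - 1*(-6) = -6 + 6 = 0)
((-17*(-186) + 127) - 371052)/(X(154) - 395552) = ((-17*(-186) + 127) - 371052)/(0 - 395552) = ((3162 + 127) - 371052)/(-395552) = (3289 - 371052)*(-1/395552) = -367763*(-1/395552) = 367763/395552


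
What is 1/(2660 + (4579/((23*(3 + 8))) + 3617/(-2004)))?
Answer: 507012/1356913135 ≈ 0.00037365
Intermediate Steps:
1/(2660 + (4579/((23*(3 + 8))) + 3617/(-2004))) = 1/(2660 + (4579/((23*11)) + 3617*(-1/2004))) = 1/(2660 + (4579/253 - 3617/2004)) = 1/(2660 + 8261215/507012) = 1/(1356913135/507012) = 507012/1356913135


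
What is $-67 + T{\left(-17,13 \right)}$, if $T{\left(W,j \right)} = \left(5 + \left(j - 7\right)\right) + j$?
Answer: $-43$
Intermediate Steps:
$T{\left(W,j \right)} = -2 + 2 j$ ($T{\left(W,j \right)} = \left(5 + \left(-7 + j\right)\right) + j = \left(-2 + j\right) + j = -2 + 2 j$)
$-67 + T{\left(-17,13 \right)} = -67 + \left(-2 + 2 \cdot 13\right) = -67 + \left(-2 + 26\right) = -67 + 24 = -43$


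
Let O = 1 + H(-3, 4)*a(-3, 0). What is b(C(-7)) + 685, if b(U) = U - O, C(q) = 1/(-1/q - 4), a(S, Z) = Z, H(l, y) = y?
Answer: 18461/27 ≈ 683.74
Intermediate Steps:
O = 1 (O = 1 + 4*0 = 1 + 0 = 1)
C(q) = 1/(-4 - 1/q)
b(U) = -1 + U (b(U) = U - 1*1 = U - 1 = -1 + U)
b(C(-7)) + 685 = (-1 - 1*(-7)/(1 + 4*(-7))) + 685 = (-1 - 1*(-7)/(1 - 28)) + 685 = (-1 - 1*(-7)/(-27)) + 685 = (-1 - 1*(-7)*(-1/27)) + 685 = (-1 - 7/27) + 685 = -34/27 + 685 = 18461/27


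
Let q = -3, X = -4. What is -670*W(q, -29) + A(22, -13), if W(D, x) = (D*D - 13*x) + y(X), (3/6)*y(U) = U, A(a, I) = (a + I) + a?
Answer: -253229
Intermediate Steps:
A(a, I) = I + 2*a (A(a, I) = (I + a) + a = I + 2*a)
y(U) = 2*U
W(D, x) = -8 + D**2 - 13*x (W(D, x) = (D*D - 13*x) + 2*(-4) = (D**2 - 13*x) - 8 = -8 + D**2 - 13*x)
-670*W(q, -29) + A(22, -13) = -670*(-8 + (-3)**2 - 13*(-29)) + (-13 + 2*22) = -670*(-8 + 9 + 377) + (-13 + 44) = -670*378 + 31 = -253260 + 31 = -253229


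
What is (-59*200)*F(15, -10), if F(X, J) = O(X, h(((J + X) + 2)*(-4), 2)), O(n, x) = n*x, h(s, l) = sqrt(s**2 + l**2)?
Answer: -354000*sqrt(197) ≈ -4.9686e+6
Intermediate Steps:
h(s, l) = sqrt(l**2 + s**2)
F(X, J) = X*sqrt(4 + (-8 - 4*J - 4*X)**2) (F(X, J) = X*sqrt(2**2 + (((J + X) + 2)*(-4))**2) = X*sqrt(4 + ((2 + J + X)*(-4))**2) = X*sqrt(4 + (-8 - 4*J - 4*X)**2))
(-59*200)*F(15, -10) = (-59*200)*(2*15*sqrt(1 + 4*(2 - 10 + 15)**2)) = -23600*15*sqrt(1 + 4*7**2) = -23600*15*sqrt(1 + 4*49) = -23600*15*sqrt(1 + 196) = -23600*15*sqrt(197) = -354000*sqrt(197)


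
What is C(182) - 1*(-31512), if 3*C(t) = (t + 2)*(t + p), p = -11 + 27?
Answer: 43656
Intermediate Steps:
p = 16
C(t) = (2 + t)*(16 + t)/3 (C(t) = ((t + 2)*(t + 16))/3 = ((2 + t)*(16 + t))/3 = (2 + t)*(16 + t)/3)
C(182) - 1*(-31512) = (32/3 + 6*182 + (⅓)*182²) - 1*(-31512) = (32/3 + 1092 + (⅓)*33124) + 31512 = (32/3 + 1092 + 33124/3) + 31512 = 12144 + 31512 = 43656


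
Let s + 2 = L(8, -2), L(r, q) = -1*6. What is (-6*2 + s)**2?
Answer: 400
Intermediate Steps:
L(r, q) = -6
s = -8 (s = -2 - 6 = -8)
(-6*2 + s)**2 = (-6*2 - 8)**2 = (-12 - 8)**2 = (-20)**2 = 400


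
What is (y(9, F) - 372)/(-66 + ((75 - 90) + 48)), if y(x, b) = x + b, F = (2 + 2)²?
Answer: 347/33 ≈ 10.515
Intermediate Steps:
F = 16 (F = 4² = 16)
y(x, b) = b + x
(y(9, F) - 372)/(-66 + ((75 - 90) + 48)) = ((16 + 9) - 372)/(-66 + ((75 - 90) + 48)) = (25 - 372)/(-66 + (-15 + 48)) = -347/(-66 + 33) = -347/(-33) = -347*(-1/33) = 347/33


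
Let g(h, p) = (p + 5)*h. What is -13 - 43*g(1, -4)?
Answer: -56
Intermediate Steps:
g(h, p) = h*(5 + p) (g(h, p) = (5 + p)*h = h*(5 + p))
-13 - 43*g(1, -4) = -13 - 43*(5 - 4) = -13 - 43 = -56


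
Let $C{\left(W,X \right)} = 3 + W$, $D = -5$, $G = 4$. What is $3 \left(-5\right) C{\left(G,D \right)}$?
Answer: $-105$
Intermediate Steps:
$3 \left(-5\right) C{\left(G,D \right)} = 3 \left(-5\right) \left(3 + 4\right) = \left(-15\right) 7 = -105$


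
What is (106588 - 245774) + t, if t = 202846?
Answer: 63660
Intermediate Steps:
(106588 - 245774) + t = (106588 - 245774) + 202846 = -139186 + 202846 = 63660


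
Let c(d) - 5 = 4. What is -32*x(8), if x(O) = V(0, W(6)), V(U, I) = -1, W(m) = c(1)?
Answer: 32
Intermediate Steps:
c(d) = 9 (c(d) = 5 + 4 = 9)
W(m) = 9
x(O) = -1
-32*x(8) = -32*(-1) = 32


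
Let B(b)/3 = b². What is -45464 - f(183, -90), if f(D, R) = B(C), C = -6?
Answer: -45572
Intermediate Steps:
B(b) = 3*b²
f(D, R) = 108 (f(D, R) = 3*(-6)² = 3*36 = 108)
-45464 - f(183, -90) = -45464 - 1*108 = -45464 - 108 = -45572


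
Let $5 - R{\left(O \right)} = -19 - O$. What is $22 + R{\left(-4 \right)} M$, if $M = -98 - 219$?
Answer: $-6318$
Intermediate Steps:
$M = -317$ ($M = -98 - 219 = -317$)
$R{\left(O \right)} = 24 + O$ ($R{\left(O \right)} = 5 - \left(-19 - O\right) = 5 + \left(19 + O\right) = 24 + O$)
$22 + R{\left(-4 \right)} M = 22 + \left(24 - 4\right) \left(-317\right) = 22 + 20 \left(-317\right) = 22 - 6340 = -6318$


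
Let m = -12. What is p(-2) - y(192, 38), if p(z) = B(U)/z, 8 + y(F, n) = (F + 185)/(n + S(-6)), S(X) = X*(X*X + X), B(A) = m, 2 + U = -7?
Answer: 2365/142 ≈ 16.655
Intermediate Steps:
U = -9 (U = -2 - 7 = -9)
B(A) = -12
S(X) = X*(X + X**2) (S(X) = X*(X**2 + X) = X*(X + X**2))
y(F, n) = -8 + (185 + F)/(-180 + n) (y(F, n) = -8 + (F + 185)/(n + (-6)**2*(1 - 6)) = -8 + (185 + F)/(n + 36*(-5)) = -8 + (185 + F)/(n - 180) = -8 + (185 + F)/(-180 + n))
p(z) = -12/z
p(-2) - y(192, 38) = -12/(-2) - (1625 + 192 - 8*38)/(-180 + 38) = -12*(-1/2) - (1625 + 192 - 304)/(-142) = 6 - (-1)*1513/142 = 6 - 1*(-1513/142) = 6 + 1513/142 = 2365/142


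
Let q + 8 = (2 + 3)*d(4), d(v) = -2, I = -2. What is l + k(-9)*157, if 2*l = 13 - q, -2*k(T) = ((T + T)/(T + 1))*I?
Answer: 1475/4 ≈ 368.75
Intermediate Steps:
q = -18 (q = -8 + (2 + 3)*(-2) = -8 + 5*(-2) = -8 - 10 = -18)
k(T) = 2*T/(1 + T) (k(T) = -(T + T)/(T + 1)*(-2)/2 = -(2*T)/(1 + T)*(-2)/2 = -2*T/(1 + T)*(-2)/2 = -(-2)*T/(1 + T) = 2*T/(1 + T))
l = 31/2 (l = (13 - 1*(-18))/2 = (13 + 18)/2 = (½)*31 = 31/2 ≈ 15.500)
l + k(-9)*157 = 31/2 + (2*(-9)/(1 - 9))*157 = 31/2 + (2*(-9)/(-8))*157 = 31/2 + (2*(-9)*(-⅛))*157 = 31/2 + (9/4)*157 = 31/2 + 1413/4 = 1475/4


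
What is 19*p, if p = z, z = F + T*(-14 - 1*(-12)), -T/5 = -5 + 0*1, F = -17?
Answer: -1273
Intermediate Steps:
T = 25 (T = -5*(-5 + 0*1) = -5*(-5 + 0) = -5*(-5) = 25)
z = -67 (z = -17 + 25*(-14 - 1*(-12)) = -17 + 25*(-14 + 12) = -17 + 25*(-2) = -17 - 50 = -67)
p = -67
19*p = 19*(-67) = -1273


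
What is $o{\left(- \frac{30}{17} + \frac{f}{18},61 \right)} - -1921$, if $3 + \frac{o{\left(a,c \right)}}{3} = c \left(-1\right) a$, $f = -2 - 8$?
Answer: $\frac{119167}{51} \approx 2336.6$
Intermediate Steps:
$f = -10$
$o{\left(a,c \right)} = -9 - 3 a c$ ($o{\left(a,c \right)} = -9 + 3 c \left(-1\right) a = -9 + 3 - c a = -9 + 3 \left(- a c\right) = -9 - 3 a c$)
$o{\left(- \frac{30}{17} + \frac{f}{18},61 \right)} - -1921 = \left(-9 - 3 \left(- \frac{30}{17} - \frac{10}{18}\right) 61\right) - -1921 = \left(-9 - 3 \left(\left(-30\right) \frac{1}{17} - \frac{5}{9}\right) 61\right) + 1921 = \left(-9 - 3 \left(- \frac{30}{17} - \frac{5}{9}\right) 61\right) + 1921 = \left(-9 - \left(- \frac{355}{51}\right) 61\right) + 1921 = \left(-9 + \frac{21655}{51}\right) + 1921 = \frac{21196}{51} + 1921 = \frac{119167}{51}$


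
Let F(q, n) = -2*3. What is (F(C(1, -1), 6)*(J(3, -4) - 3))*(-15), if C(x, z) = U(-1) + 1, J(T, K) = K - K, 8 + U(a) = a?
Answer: -270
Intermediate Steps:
U(a) = -8 + a
J(T, K) = 0
C(x, z) = -8 (C(x, z) = (-8 - 1) + 1 = -9 + 1 = -8)
F(q, n) = -6
(F(C(1, -1), 6)*(J(3, -4) - 3))*(-15) = -6*(0 - 3)*(-15) = -6*(-3)*(-15) = 18*(-15) = -270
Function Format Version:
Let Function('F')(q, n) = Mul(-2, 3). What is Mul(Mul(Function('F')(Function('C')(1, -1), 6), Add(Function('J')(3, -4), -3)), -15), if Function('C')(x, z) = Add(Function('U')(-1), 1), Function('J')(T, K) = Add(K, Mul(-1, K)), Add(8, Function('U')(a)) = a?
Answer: -270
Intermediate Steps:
Function('U')(a) = Add(-8, a)
Function('J')(T, K) = 0
Function('C')(x, z) = -8 (Function('C')(x, z) = Add(Add(-8, -1), 1) = Add(-9, 1) = -8)
Function('F')(q, n) = -6
Mul(Mul(Function('F')(Function('C')(1, -1), 6), Add(Function('J')(3, -4), -3)), -15) = Mul(Mul(-6, Add(0, -3)), -15) = Mul(Mul(-6, -3), -15) = Mul(18, -15) = -270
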